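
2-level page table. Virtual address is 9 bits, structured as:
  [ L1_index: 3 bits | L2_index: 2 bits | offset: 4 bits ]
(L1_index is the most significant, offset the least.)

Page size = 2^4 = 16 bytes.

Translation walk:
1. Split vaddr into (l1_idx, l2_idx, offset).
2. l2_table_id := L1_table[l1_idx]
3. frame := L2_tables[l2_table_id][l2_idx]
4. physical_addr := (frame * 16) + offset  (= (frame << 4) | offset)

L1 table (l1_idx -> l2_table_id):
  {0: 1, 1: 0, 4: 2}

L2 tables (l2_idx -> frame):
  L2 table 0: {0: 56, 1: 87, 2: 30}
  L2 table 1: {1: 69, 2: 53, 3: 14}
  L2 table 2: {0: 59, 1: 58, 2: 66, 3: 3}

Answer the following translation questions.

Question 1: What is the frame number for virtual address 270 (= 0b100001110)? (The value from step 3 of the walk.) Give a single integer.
vaddr = 270: l1_idx=4, l2_idx=0
L1[4] = 2; L2[2][0] = 59

Answer: 59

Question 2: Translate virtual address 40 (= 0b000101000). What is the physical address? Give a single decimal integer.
Answer: 856

Derivation:
vaddr = 40 = 0b000101000
Split: l1_idx=0, l2_idx=2, offset=8
L1[0] = 1
L2[1][2] = 53
paddr = 53 * 16 + 8 = 856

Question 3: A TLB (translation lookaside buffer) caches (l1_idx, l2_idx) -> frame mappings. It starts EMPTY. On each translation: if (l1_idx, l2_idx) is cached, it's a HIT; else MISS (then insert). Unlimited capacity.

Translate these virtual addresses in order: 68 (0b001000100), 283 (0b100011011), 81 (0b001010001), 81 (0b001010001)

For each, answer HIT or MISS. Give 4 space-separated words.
vaddr=68: (1,0) not in TLB -> MISS, insert
vaddr=283: (4,1) not in TLB -> MISS, insert
vaddr=81: (1,1) not in TLB -> MISS, insert
vaddr=81: (1,1) in TLB -> HIT

Answer: MISS MISS MISS HIT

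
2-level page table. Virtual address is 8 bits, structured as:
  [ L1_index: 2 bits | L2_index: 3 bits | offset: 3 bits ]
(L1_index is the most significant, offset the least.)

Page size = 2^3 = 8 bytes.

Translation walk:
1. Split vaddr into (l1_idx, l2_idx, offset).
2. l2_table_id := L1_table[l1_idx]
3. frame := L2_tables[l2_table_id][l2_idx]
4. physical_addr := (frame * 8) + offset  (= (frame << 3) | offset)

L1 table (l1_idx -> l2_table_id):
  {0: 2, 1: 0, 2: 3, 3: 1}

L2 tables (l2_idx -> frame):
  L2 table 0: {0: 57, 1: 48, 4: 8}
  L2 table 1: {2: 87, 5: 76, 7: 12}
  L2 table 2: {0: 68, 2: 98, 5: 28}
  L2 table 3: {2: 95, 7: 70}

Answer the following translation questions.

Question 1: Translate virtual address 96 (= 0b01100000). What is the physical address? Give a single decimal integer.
vaddr = 96 = 0b01100000
Split: l1_idx=1, l2_idx=4, offset=0
L1[1] = 0
L2[0][4] = 8
paddr = 8 * 8 + 0 = 64

Answer: 64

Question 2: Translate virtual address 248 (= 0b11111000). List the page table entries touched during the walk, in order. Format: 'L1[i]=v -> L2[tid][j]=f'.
vaddr = 248 = 0b11111000
Split: l1_idx=3, l2_idx=7, offset=0

Answer: L1[3]=1 -> L2[1][7]=12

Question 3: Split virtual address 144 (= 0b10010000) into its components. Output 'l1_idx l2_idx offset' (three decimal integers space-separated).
Answer: 2 2 0

Derivation:
vaddr = 144 = 0b10010000
  top 2 bits -> l1_idx = 2
  next 3 bits -> l2_idx = 2
  bottom 3 bits -> offset = 0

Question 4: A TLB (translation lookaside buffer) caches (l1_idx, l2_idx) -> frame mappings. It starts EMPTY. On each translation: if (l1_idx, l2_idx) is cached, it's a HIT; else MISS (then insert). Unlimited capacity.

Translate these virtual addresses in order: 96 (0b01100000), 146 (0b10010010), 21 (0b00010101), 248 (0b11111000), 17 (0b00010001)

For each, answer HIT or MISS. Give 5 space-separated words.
Answer: MISS MISS MISS MISS HIT

Derivation:
vaddr=96: (1,4) not in TLB -> MISS, insert
vaddr=146: (2,2) not in TLB -> MISS, insert
vaddr=21: (0,2) not in TLB -> MISS, insert
vaddr=248: (3,7) not in TLB -> MISS, insert
vaddr=17: (0,2) in TLB -> HIT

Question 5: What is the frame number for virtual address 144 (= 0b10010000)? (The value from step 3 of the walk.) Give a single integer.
vaddr = 144: l1_idx=2, l2_idx=2
L1[2] = 3; L2[3][2] = 95

Answer: 95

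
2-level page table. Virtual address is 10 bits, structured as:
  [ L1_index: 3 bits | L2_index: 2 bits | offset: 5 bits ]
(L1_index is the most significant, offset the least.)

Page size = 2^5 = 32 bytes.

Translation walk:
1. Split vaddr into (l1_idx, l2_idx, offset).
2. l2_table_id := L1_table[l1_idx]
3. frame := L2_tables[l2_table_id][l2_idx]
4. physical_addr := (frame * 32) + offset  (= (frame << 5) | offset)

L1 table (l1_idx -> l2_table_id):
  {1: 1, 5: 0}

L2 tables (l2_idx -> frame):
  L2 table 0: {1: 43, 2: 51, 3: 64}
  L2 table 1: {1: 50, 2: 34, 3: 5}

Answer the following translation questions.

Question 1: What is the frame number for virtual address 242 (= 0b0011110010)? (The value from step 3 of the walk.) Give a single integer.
Answer: 5

Derivation:
vaddr = 242: l1_idx=1, l2_idx=3
L1[1] = 1; L2[1][3] = 5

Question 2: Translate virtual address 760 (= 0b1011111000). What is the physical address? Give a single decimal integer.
Answer: 2072

Derivation:
vaddr = 760 = 0b1011111000
Split: l1_idx=5, l2_idx=3, offset=24
L1[5] = 0
L2[0][3] = 64
paddr = 64 * 32 + 24 = 2072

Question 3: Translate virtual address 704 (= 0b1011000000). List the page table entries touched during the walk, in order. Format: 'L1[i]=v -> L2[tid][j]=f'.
vaddr = 704 = 0b1011000000
Split: l1_idx=5, l2_idx=2, offset=0

Answer: L1[5]=0 -> L2[0][2]=51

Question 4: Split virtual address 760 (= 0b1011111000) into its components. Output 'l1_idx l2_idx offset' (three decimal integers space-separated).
Answer: 5 3 24

Derivation:
vaddr = 760 = 0b1011111000
  top 3 bits -> l1_idx = 5
  next 2 bits -> l2_idx = 3
  bottom 5 bits -> offset = 24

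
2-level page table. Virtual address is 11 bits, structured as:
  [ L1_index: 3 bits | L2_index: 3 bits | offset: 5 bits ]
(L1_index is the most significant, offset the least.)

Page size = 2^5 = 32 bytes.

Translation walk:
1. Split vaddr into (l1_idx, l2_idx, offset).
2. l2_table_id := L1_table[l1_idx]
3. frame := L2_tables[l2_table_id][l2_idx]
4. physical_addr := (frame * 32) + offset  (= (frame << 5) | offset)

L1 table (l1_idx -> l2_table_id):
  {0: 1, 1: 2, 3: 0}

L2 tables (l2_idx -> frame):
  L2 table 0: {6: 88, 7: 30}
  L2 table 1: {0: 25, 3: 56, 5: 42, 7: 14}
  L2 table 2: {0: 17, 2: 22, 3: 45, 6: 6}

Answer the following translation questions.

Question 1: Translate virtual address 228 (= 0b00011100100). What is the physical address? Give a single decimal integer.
Answer: 452

Derivation:
vaddr = 228 = 0b00011100100
Split: l1_idx=0, l2_idx=7, offset=4
L1[0] = 1
L2[1][7] = 14
paddr = 14 * 32 + 4 = 452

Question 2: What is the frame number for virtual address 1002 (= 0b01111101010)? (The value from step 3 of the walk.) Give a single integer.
vaddr = 1002: l1_idx=3, l2_idx=7
L1[3] = 0; L2[0][7] = 30

Answer: 30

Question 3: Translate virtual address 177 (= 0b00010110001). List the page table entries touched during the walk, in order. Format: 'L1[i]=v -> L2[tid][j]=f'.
Answer: L1[0]=1 -> L2[1][5]=42

Derivation:
vaddr = 177 = 0b00010110001
Split: l1_idx=0, l2_idx=5, offset=17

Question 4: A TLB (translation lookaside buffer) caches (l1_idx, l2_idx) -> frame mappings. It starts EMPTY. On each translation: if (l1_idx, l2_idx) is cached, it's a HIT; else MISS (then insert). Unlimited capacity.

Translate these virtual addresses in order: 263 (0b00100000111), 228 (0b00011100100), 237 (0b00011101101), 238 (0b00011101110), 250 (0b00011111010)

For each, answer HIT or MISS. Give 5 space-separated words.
Answer: MISS MISS HIT HIT HIT

Derivation:
vaddr=263: (1,0) not in TLB -> MISS, insert
vaddr=228: (0,7) not in TLB -> MISS, insert
vaddr=237: (0,7) in TLB -> HIT
vaddr=238: (0,7) in TLB -> HIT
vaddr=250: (0,7) in TLB -> HIT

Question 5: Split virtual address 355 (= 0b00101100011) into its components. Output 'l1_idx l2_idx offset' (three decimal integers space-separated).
Answer: 1 3 3

Derivation:
vaddr = 355 = 0b00101100011
  top 3 bits -> l1_idx = 1
  next 3 bits -> l2_idx = 3
  bottom 5 bits -> offset = 3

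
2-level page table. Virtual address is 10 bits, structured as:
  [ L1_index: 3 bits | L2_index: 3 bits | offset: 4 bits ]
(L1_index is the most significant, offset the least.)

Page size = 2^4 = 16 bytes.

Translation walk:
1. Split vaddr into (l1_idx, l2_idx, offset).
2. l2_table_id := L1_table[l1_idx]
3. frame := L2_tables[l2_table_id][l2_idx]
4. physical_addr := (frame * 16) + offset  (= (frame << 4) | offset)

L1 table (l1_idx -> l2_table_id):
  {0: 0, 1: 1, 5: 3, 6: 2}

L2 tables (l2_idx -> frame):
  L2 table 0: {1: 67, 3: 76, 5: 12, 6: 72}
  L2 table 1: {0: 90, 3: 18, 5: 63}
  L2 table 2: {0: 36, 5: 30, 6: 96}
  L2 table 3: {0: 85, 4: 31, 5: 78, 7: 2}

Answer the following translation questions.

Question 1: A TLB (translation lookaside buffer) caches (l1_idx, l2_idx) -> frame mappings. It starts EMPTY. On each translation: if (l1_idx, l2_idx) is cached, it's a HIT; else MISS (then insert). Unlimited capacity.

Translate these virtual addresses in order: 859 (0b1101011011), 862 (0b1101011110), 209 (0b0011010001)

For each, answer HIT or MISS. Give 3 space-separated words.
Answer: MISS HIT MISS

Derivation:
vaddr=859: (6,5) not in TLB -> MISS, insert
vaddr=862: (6,5) in TLB -> HIT
vaddr=209: (1,5) not in TLB -> MISS, insert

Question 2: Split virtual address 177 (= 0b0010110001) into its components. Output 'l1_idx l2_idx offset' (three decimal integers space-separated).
Answer: 1 3 1

Derivation:
vaddr = 177 = 0b0010110001
  top 3 bits -> l1_idx = 1
  next 3 bits -> l2_idx = 3
  bottom 4 bits -> offset = 1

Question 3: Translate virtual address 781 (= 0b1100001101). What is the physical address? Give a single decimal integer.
vaddr = 781 = 0b1100001101
Split: l1_idx=6, l2_idx=0, offset=13
L1[6] = 2
L2[2][0] = 36
paddr = 36 * 16 + 13 = 589

Answer: 589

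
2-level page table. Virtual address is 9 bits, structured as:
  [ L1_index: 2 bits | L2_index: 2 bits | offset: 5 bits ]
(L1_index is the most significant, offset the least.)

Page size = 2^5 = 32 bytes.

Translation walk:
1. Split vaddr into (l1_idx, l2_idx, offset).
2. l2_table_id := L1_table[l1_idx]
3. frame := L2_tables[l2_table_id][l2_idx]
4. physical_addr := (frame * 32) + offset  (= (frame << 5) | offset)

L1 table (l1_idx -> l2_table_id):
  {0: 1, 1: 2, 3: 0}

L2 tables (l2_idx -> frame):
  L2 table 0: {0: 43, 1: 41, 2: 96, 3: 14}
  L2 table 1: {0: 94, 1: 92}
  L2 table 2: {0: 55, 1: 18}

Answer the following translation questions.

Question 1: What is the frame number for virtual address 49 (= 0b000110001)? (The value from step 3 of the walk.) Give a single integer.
Answer: 92

Derivation:
vaddr = 49: l1_idx=0, l2_idx=1
L1[0] = 1; L2[1][1] = 92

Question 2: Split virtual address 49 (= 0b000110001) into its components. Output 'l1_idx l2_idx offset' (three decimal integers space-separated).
vaddr = 49 = 0b000110001
  top 2 bits -> l1_idx = 0
  next 2 bits -> l2_idx = 1
  bottom 5 bits -> offset = 17

Answer: 0 1 17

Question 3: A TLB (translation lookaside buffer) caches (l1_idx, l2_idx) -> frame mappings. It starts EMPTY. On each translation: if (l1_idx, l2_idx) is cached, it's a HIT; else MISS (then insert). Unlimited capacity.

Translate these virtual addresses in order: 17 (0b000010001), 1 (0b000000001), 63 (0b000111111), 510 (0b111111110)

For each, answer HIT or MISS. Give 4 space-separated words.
Answer: MISS HIT MISS MISS

Derivation:
vaddr=17: (0,0) not in TLB -> MISS, insert
vaddr=1: (0,0) in TLB -> HIT
vaddr=63: (0,1) not in TLB -> MISS, insert
vaddr=510: (3,3) not in TLB -> MISS, insert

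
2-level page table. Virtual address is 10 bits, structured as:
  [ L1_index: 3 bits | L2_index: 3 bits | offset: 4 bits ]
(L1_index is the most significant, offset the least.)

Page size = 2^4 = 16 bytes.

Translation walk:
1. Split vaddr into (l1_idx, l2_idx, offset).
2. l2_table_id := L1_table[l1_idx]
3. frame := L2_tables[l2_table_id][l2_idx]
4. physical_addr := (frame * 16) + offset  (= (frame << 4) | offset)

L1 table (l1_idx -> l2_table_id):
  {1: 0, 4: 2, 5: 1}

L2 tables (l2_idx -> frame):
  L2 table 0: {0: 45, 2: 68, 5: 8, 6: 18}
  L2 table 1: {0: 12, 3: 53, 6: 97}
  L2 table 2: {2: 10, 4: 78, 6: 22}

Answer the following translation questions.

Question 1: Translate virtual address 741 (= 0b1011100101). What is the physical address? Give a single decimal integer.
Answer: 1557

Derivation:
vaddr = 741 = 0b1011100101
Split: l1_idx=5, l2_idx=6, offset=5
L1[5] = 1
L2[1][6] = 97
paddr = 97 * 16 + 5 = 1557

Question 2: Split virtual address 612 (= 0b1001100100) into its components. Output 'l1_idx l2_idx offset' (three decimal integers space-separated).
vaddr = 612 = 0b1001100100
  top 3 bits -> l1_idx = 4
  next 3 bits -> l2_idx = 6
  bottom 4 bits -> offset = 4

Answer: 4 6 4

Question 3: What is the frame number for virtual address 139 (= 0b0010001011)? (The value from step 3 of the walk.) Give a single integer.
Answer: 45

Derivation:
vaddr = 139: l1_idx=1, l2_idx=0
L1[1] = 0; L2[0][0] = 45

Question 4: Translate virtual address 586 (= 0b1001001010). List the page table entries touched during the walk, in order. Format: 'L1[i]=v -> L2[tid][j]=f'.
Answer: L1[4]=2 -> L2[2][4]=78

Derivation:
vaddr = 586 = 0b1001001010
Split: l1_idx=4, l2_idx=4, offset=10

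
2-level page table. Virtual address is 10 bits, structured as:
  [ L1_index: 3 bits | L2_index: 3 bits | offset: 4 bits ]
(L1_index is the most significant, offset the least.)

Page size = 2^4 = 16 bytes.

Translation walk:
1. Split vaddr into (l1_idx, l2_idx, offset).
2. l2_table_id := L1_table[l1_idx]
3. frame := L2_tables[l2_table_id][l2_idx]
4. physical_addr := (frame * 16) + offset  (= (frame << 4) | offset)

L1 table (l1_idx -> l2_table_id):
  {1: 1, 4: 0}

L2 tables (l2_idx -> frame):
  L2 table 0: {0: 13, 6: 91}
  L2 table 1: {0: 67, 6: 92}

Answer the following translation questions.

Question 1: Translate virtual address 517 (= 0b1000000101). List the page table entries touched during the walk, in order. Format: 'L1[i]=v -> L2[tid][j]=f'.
Answer: L1[4]=0 -> L2[0][0]=13

Derivation:
vaddr = 517 = 0b1000000101
Split: l1_idx=4, l2_idx=0, offset=5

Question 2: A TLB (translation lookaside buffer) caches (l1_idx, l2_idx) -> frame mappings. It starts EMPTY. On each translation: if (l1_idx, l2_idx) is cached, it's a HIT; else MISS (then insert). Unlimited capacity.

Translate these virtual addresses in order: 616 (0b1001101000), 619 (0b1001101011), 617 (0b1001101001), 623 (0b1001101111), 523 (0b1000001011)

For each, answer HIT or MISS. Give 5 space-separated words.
vaddr=616: (4,6) not in TLB -> MISS, insert
vaddr=619: (4,6) in TLB -> HIT
vaddr=617: (4,6) in TLB -> HIT
vaddr=623: (4,6) in TLB -> HIT
vaddr=523: (4,0) not in TLB -> MISS, insert

Answer: MISS HIT HIT HIT MISS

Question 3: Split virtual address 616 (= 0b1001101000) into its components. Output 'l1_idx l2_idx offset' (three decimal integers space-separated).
vaddr = 616 = 0b1001101000
  top 3 bits -> l1_idx = 4
  next 3 bits -> l2_idx = 6
  bottom 4 bits -> offset = 8

Answer: 4 6 8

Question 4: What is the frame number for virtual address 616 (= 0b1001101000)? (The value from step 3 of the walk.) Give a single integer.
Answer: 91

Derivation:
vaddr = 616: l1_idx=4, l2_idx=6
L1[4] = 0; L2[0][6] = 91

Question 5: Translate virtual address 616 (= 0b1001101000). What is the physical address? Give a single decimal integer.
vaddr = 616 = 0b1001101000
Split: l1_idx=4, l2_idx=6, offset=8
L1[4] = 0
L2[0][6] = 91
paddr = 91 * 16 + 8 = 1464

Answer: 1464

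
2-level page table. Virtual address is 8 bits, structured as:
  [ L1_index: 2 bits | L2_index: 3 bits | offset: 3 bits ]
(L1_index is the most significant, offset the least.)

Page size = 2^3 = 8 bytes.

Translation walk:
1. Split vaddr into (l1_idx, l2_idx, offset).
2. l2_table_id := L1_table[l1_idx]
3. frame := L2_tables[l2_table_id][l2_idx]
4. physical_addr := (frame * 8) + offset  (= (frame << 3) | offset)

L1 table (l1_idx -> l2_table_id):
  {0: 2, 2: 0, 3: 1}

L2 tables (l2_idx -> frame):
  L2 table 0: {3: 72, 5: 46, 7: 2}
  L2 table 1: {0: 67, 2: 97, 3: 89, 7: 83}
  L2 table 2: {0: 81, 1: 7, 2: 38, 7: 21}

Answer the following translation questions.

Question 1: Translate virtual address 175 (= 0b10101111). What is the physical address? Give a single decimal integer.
vaddr = 175 = 0b10101111
Split: l1_idx=2, l2_idx=5, offset=7
L1[2] = 0
L2[0][5] = 46
paddr = 46 * 8 + 7 = 375

Answer: 375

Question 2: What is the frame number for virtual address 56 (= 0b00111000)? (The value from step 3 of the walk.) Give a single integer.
vaddr = 56: l1_idx=0, l2_idx=7
L1[0] = 2; L2[2][7] = 21

Answer: 21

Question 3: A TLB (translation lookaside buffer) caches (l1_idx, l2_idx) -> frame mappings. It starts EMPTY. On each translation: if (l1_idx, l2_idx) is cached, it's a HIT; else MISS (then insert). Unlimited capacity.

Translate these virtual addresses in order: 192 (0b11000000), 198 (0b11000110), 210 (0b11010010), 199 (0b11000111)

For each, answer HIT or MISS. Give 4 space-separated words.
vaddr=192: (3,0) not in TLB -> MISS, insert
vaddr=198: (3,0) in TLB -> HIT
vaddr=210: (3,2) not in TLB -> MISS, insert
vaddr=199: (3,0) in TLB -> HIT

Answer: MISS HIT MISS HIT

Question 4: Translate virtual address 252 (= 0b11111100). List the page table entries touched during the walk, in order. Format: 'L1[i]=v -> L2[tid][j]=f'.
vaddr = 252 = 0b11111100
Split: l1_idx=3, l2_idx=7, offset=4

Answer: L1[3]=1 -> L2[1][7]=83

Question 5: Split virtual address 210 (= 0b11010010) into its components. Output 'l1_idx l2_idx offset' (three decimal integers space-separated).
Answer: 3 2 2

Derivation:
vaddr = 210 = 0b11010010
  top 2 bits -> l1_idx = 3
  next 3 bits -> l2_idx = 2
  bottom 3 bits -> offset = 2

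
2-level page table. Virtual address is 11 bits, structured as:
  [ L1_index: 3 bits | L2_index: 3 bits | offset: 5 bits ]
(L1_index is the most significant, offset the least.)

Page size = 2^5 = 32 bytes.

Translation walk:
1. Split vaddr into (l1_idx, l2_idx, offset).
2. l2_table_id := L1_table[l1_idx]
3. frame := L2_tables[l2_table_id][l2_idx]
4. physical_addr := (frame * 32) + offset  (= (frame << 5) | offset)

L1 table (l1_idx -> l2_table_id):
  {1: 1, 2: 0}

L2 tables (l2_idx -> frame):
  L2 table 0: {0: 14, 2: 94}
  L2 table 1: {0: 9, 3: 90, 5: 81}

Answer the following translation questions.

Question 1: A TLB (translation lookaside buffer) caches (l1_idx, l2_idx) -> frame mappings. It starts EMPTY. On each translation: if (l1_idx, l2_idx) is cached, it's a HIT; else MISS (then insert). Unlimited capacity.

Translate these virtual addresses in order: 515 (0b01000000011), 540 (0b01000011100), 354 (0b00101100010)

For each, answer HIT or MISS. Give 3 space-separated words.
vaddr=515: (2,0) not in TLB -> MISS, insert
vaddr=540: (2,0) in TLB -> HIT
vaddr=354: (1,3) not in TLB -> MISS, insert

Answer: MISS HIT MISS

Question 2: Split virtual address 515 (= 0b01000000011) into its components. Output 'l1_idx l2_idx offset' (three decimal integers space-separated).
Answer: 2 0 3

Derivation:
vaddr = 515 = 0b01000000011
  top 3 bits -> l1_idx = 2
  next 3 bits -> l2_idx = 0
  bottom 5 bits -> offset = 3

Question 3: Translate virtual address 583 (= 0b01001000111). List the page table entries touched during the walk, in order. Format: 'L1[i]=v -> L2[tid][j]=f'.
Answer: L1[2]=0 -> L2[0][2]=94

Derivation:
vaddr = 583 = 0b01001000111
Split: l1_idx=2, l2_idx=2, offset=7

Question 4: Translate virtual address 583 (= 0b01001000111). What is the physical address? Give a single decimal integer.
Answer: 3015

Derivation:
vaddr = 583 = 0b01001000111
Split: l1_idx=2, l2_idx=2, offset=7
L1[2] = 0
L2[0][2] = 94
paddr = 94 * 32 + 7 = 3015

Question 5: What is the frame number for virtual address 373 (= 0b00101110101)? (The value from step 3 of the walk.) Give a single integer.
vaddr = 373: l1_idx=1, l2_idx=3
L1[1] = 1; L2[1][3] = 90

Answer: 90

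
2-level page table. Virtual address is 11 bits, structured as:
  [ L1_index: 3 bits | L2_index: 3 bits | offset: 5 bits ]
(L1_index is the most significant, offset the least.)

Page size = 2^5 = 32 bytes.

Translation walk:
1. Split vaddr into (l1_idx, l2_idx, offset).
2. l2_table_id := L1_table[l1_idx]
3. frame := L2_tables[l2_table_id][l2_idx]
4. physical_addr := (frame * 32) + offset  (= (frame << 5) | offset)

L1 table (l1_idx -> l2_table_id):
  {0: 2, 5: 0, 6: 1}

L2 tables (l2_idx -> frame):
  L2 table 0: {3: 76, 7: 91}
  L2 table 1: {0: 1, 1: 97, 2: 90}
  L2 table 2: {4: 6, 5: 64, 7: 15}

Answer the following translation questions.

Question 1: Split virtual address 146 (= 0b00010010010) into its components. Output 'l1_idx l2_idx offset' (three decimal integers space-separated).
vaddr = 146 = 0b00010010010
  top 3 bits -> l1_idx = 0
  next 3 bits -> l2_idx = 4
  bottom 5 bits -> offset = 18

Answer: 0 4 18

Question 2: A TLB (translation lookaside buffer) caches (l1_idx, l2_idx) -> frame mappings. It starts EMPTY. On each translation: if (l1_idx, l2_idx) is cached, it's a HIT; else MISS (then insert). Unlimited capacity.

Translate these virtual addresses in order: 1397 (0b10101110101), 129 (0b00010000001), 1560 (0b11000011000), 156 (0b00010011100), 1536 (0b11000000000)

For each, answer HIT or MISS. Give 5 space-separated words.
vaddr=1397: (5,3) not in TLB -> MISS, insert
vaddr=129: (0,4) not in TLB -> MISS, insert
vaddr=1560: (6,0) not in TLB -> MISS, insert
vaddr=156: (0,4) in TLB -> HIT
vaddr=1536: (6,0) in TLB -> HIT

Answer: MISS MISS MISS HIT HIT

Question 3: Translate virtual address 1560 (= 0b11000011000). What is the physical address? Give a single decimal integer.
vaddr = 1560 = 0b11000011000
Split: l1_idx=6, l2_idx=0, offset=24
L1[6] = 1
L2[1][0] = 1
paddr = 1 * 32 + 24 = 56

Answer: 56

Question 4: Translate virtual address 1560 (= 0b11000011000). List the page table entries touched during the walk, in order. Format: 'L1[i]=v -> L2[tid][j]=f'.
Answer: L1[6]=1 -> L2[1][0]=1

Derivation:
vaddr = 1560 = 0b11000011000
Split: l1_idx=6, l2_idx=0, offset=24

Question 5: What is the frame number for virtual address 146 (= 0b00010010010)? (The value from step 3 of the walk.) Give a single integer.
Answer: 6

Derivation:
vaddr = 146: l1_idx=0, l2_idx=4
L1[0] = 2; L2[2][4] = 6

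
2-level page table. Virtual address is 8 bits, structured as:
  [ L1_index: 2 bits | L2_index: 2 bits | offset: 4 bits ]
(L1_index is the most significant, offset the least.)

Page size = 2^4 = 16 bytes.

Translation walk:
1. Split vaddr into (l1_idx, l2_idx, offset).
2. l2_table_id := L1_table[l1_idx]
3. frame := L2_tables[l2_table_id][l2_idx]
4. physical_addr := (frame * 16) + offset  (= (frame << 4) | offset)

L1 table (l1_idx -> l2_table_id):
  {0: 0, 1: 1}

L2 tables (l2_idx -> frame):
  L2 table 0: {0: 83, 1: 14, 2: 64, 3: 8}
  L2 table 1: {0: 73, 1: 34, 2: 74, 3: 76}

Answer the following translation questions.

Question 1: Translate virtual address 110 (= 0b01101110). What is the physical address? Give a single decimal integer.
vaddr = 110 = 0b01101110
Split: l1_idx=1, l2_idx=2, offset=14
L1[1] = 1
L2[1][2] = 74
paddr = 74 * 16 + 14 = 1198

Answer: 1198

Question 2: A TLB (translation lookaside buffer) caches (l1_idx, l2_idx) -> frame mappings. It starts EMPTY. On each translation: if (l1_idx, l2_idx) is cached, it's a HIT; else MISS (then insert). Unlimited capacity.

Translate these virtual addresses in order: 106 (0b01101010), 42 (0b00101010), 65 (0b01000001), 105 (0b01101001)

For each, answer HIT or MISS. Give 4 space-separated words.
vaddr=106: (1,2) not in TLB -> MISS, insert
vaddr=42: (0,2) not in TLB -> MISS, insert
vaddr=65: (1,0) not in TLB -> MISS, insert
vaddr=105: (1,2) in TLB -> HIT

Answer: MISS MISS MISS HIT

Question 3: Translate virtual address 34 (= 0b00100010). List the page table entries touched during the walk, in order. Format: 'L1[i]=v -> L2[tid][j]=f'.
vaddr = 34 = 0b00100010
Split: l1_idx=0, l2_idx=2, offset=2

Answer: L1[0]=0 -> L2[0][2]=64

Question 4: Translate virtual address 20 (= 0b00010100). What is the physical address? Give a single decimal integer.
Answer: 228

Derivation:
vaddr = 20 = 0b00010100
Split: l1_idx=0, l2_idx=1, offset=4
L1[0] = 0
L2[0][1] = 14
paddr = 14 * 16 + 4 = 228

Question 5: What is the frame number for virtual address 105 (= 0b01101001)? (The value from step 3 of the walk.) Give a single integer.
vaddr = 105: l1_idx=1, l2_idx=2
L1[1] = 1; L2[1][2] = 74

Answer: 74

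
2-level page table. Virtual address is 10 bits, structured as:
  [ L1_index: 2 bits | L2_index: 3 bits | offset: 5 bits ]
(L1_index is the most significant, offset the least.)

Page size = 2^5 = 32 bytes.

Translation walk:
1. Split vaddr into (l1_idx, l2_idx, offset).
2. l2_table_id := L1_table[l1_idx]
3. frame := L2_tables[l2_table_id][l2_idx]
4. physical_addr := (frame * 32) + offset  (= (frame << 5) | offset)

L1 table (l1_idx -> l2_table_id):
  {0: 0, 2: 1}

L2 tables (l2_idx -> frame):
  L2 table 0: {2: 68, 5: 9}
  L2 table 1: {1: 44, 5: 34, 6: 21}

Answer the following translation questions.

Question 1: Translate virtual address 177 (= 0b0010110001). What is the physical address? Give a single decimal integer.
vaddr = 177 = 0b0010110001
Split: l1_idx=0, l2_idx=5, offset=17
L1[0] = 0
L2[0][5] = 9
paddr = 9 * 32 + 17 = 305

Answer: 305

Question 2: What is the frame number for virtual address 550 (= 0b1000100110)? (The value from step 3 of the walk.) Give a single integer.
Answer: 44

Derivation:
vaddr = 550: l1_idx=2, l2_idx=1
L1[2] = 1; L2[1][1] = 44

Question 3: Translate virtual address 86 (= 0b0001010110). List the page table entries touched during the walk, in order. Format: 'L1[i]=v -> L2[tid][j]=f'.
vaddr = 86 = 0b0001010110
Split: l1_idx=0, l2_idx=2, offset=22

Answer: L1[0]=0 -> L2[0][2]=68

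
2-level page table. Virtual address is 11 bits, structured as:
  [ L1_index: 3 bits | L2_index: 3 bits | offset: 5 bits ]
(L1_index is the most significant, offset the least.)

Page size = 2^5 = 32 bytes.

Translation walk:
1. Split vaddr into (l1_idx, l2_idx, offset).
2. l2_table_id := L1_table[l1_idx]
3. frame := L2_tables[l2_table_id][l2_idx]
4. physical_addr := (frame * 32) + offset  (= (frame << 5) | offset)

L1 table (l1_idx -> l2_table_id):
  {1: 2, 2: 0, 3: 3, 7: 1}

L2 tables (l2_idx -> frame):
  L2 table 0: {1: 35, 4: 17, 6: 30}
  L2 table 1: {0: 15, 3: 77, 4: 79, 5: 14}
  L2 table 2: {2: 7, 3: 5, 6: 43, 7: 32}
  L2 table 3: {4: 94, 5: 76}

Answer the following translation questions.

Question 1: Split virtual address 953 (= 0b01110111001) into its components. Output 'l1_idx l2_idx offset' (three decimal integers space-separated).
Answer: 3 5 25

Derivation:
vaddr = 953 = 0b01110111001
  top 3 bits -> l1_idx = 3
  next 3 bits -> l2_idx = 5
  bottom 5 bits -> offset = 25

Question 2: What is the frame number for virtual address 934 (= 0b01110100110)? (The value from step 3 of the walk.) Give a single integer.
vaddr = 934: l1_idx=3, l2_idx=5
L1[3] = 3; L2[3][5] = 76

Answer: 76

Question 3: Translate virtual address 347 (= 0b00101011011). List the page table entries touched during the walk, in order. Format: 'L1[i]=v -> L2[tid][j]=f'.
Answer: L1[1]=2 -> L2[2][2]=7

Derivation:
vaddr = 347 = 0b00101011011
Split: l1_idx=1, l2_idx=2, offset=27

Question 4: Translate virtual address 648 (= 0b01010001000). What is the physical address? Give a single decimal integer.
vaddr = 648 = 0b01010001000
Split: l1_idx=2, l2_idx=4, offset=8
L1[2] = 0
L2[0][4] = 17
paddr = 17 * 32 + 8 = 552

Answer: 552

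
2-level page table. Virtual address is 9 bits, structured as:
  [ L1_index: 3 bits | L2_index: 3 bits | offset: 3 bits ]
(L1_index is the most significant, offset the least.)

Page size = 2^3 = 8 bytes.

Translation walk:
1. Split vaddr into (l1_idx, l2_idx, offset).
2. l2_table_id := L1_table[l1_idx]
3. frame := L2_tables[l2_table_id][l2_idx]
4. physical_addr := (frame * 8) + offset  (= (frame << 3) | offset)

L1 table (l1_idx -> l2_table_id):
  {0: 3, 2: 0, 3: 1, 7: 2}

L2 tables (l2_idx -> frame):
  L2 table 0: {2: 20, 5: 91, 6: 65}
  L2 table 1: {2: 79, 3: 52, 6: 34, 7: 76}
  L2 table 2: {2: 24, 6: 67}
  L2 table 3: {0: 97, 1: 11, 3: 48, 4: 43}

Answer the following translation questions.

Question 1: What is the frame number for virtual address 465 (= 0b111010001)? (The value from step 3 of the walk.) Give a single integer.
Answer: 24

Derivation:
vaddr = 465: l1_idx=7, l2_idx=2
L1[7] = 2; L2[2][2] = 24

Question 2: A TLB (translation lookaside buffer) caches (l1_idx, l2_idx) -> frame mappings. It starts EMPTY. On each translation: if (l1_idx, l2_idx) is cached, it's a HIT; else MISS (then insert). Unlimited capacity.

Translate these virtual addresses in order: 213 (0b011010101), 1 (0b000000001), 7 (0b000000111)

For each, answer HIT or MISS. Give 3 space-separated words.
vaddr=213: (3,2) not in TLB -> MISS, insert
vaddr=1: (0,0) not in TLB -> MISS, insert
vaddr=7: (0,0) in TLB -> HIT

Answer: MISS MISS HIT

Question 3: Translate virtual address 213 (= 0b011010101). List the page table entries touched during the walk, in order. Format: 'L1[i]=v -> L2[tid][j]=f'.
Answer: L1[3]=1 -> L2[1][2]=79

Derivation:
vaddr = 213 = 0b011010101
Split: l1_idx=3, l2_idx=2, offset=5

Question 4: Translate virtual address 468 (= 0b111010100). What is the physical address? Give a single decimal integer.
vaddr = 468 = 0b111010100
Split: l1_idx=7, l2_idx=2, offset=4
L1[7] = 2
L2[2][2] = 24
paddr = 24 * 8 + 4 = 196

Answer: 196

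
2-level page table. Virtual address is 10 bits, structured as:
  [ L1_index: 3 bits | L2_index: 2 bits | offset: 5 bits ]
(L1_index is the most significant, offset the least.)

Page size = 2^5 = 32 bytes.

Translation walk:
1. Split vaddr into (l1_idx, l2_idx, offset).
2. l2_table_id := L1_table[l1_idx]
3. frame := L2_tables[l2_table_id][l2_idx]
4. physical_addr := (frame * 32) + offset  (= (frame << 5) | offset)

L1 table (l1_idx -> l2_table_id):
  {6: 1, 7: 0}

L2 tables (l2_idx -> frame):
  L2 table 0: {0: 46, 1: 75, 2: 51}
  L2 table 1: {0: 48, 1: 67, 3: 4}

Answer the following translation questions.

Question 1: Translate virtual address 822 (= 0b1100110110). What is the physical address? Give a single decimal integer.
vaddr = 822 = 0b1100110110
Split: l1_idx=6, l2_idx=1, offset=22
L1[6] = 1
L2[1][1] = 67
paddr = 67 * 32 + 22 = 2166

Answer: 2166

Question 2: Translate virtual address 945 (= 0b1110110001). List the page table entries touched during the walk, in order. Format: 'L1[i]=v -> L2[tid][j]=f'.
Answer: L1[7]=0 -> L2[0][1]=75

Derivation:
vaddr = 945 = 0b1110110001
Split: l1_idx=7, l2_idx=1, offset=17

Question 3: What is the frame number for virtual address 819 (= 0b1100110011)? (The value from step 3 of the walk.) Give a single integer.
vaddr = 819: l1_idx=6, l2_idx=1
L1[6] = 1; L2[1][1] = 67

Answer: 67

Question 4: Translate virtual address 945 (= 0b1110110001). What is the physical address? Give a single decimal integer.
Answer: 2417

Derivation:
vaddr = 945 = 0b1110110001
Split: l1_idx=7, l2_idx=1, offset=17
L1[7] = 0
L2[0][1] = 75
paddr = 75 * 32 + 17 = 2417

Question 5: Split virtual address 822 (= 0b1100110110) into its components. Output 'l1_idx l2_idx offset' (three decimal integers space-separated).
vaddr = 822 = 0b1100110110
  top 3 bits -> l1_idx = 6
  next 2 bits -> l2_idx = 1
  bottom 5 bits -> offset = 22

Answer: 6 1 22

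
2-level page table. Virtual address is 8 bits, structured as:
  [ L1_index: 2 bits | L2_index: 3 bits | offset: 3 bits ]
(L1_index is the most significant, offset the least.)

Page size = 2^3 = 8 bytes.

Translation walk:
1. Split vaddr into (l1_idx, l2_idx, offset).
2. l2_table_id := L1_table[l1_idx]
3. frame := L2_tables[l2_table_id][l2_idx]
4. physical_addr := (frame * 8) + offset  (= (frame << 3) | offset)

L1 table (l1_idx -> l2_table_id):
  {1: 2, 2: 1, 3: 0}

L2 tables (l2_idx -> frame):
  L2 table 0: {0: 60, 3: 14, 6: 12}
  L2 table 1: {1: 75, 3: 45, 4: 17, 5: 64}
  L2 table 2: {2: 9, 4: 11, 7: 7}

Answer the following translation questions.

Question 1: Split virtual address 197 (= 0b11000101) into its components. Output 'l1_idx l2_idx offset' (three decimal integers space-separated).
Answer: 3 0 5

Derivation:
vaddr = 197 = 0b11000101
  top 2 bits -> l1_idx = 3
  next 3 bits -> l2_idx = 0
  bottom 3 bits -> offset = 5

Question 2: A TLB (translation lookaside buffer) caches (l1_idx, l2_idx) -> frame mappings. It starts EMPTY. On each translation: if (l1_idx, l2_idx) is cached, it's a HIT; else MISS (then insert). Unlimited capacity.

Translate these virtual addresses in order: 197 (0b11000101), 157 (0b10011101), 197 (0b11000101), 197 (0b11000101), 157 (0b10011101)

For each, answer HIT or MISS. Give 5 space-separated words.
Answer: MISS MISS HIT HIT HIT

Derivation:
vaddr=197: (3,0) not in TLB -> MISS, insert
vaddr=157: (2,3) not in TLB -> MISS, insert
vaddr=197: (3,0) in TLB -> HIT
vaddr=197: (3,0) in TLB -> HIT
vaddr=157: (2,3) in TLB -> HIT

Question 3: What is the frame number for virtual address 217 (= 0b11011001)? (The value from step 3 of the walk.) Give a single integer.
Answer: 14

Derivation:
vaddr = 217: l1_idx=3, l2_idx=3
L1[3] = 0; L2[0][3] = 14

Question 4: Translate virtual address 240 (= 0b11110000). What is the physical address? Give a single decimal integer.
Answer: 96

Derivation:
vaddr = 240 = 0b11110000
Split: l1_idx=3, l2_idx=6, offset=0
L1[3] = 0
L2[0][6] = 12
paddr = 12 * 8 + 0 = 96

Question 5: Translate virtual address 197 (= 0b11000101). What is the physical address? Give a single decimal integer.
Answer: 485

Derivation:
vaddr = 197 = 0b11000101
Split: l1_idx=3, l2_idx=0, offset=5
L1[3] = 0
L2[0][0] = 60
paddr = 60 * 8 + 5 = 485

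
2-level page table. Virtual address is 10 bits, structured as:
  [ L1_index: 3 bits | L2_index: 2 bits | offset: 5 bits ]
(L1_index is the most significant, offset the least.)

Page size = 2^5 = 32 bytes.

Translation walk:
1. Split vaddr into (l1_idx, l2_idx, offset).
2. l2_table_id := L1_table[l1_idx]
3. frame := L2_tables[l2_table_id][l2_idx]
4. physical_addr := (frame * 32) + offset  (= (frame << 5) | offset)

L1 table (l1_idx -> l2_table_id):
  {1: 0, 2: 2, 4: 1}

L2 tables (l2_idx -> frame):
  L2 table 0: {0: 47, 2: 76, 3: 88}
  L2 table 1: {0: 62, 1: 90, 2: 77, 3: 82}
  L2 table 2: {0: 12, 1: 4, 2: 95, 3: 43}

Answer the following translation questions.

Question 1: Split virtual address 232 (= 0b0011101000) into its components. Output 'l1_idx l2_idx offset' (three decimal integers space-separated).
vaddr = 232 = 0b0011101000
  top 3 bits -> l1_idx = 1
  next 2 bits -> l2_idx = 3
  bottom 5 bits -> offset = 8

Answer: 1 3 8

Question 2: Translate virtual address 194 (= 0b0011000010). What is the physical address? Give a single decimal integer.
vaddr = 194 = 0b0011000010
Split: l1_idx=1, l2_idx=2, offset=2
L1[1] = 0
L2[0][2] = 76
paddr = 76 * 32 + 2 = 2434

Answer: 2434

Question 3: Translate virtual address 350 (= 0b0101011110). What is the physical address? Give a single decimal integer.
vaddr = 350 = 0b0101011110
Split: l1_idx=2, l2_idx=2, offset=30
L1[2] = 2
L2[2][2] = 95
paddr = 95 * 32 + 30 = 3070

Answer: 3070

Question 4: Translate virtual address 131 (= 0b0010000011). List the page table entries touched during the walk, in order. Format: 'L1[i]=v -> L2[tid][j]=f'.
Answer: L1[1]=0 -> L2[0][0]=47

Derivation:
vaddr = 131 = 0b0010000011
Split: l1_idx=1, l2_idx=0, offset=3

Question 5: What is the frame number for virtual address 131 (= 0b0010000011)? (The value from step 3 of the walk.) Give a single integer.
Answer: 47

Derivation:
vaddr = 131: l1_idx=1, l2_idx=0
L1[1] = 0; L2[0][0] = 47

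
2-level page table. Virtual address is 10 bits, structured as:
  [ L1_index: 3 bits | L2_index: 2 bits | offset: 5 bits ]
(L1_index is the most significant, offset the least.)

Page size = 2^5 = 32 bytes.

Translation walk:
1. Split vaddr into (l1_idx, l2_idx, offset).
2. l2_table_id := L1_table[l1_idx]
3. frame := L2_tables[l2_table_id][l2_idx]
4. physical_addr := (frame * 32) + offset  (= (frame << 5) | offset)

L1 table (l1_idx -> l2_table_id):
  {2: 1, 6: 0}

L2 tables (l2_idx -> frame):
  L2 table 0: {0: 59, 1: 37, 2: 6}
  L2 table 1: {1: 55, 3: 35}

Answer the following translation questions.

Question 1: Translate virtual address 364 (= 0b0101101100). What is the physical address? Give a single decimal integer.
vaddr = 364 = 0b0101101100
Split: l1_idx=2, l2_idx=3, offset=12
L1[2] = 1
L2[1][3] = 35
paddr = 35 * 32 + 12 = 1132

Answer: 1132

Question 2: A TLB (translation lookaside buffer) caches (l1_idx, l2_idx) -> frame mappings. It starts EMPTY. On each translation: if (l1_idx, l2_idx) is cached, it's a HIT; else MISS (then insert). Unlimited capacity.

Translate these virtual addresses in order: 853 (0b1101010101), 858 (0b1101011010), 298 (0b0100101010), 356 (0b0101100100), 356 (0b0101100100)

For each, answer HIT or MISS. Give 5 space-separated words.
Answer: MISS HIT MISS MISS HIT

Derivation:
vaddr=853: (6,2) not in TLB -> MISS, insert
vaddr=858: (6,2) in TLB -> HIT
vaddr=298: (2,1) not in TLB -> MISS, insert
vaddr=356: (2,3) not in TLB -> MISS, insert
vaddr=356: (2,3) in TLB -> HIT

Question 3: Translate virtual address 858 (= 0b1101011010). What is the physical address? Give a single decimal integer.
vaddr = 858 = 0b1101011010
Split: l1_idx=6, l2_idx=2, offset=26
L1[6] = 0
L2[0][2] = 6
paddr = 6 * 32 + 26 = 218

Answer: 218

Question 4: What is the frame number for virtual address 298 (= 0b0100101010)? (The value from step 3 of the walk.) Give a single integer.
vaddr = 298: l1_idx=2, l2_idx=1
L1[2] = 1; L2[1][1] = 55

Answer: 55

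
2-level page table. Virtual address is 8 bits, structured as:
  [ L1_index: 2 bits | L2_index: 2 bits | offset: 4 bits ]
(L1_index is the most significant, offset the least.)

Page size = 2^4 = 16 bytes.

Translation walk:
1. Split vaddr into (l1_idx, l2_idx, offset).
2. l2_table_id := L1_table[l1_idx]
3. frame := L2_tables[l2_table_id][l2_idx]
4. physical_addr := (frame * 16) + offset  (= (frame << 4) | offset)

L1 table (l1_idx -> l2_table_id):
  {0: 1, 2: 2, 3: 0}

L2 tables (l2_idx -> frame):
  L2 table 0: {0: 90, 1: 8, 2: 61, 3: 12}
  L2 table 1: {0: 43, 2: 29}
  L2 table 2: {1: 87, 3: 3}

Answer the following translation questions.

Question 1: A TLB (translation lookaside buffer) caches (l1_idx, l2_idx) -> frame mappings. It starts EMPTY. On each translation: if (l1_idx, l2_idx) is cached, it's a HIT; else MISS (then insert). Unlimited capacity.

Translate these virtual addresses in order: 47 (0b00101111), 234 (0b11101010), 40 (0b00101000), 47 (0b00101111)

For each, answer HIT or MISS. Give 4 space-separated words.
Answer: MISS MISS HIT HIT

Derivation:
vaddr=47: (0,2) not in TLB -> MISS, insert
vaddr=234: (3,2) not in TLB -> MISS, insert
vaddr=40: (0,2) in TLB -> HIT
vaddr=47: (0,2) in TLB -> HIT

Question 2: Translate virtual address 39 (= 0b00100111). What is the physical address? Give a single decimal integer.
vaddr = 39 = 0b00100111
Split: l1_idx=0, l2_idx=2, offset=7
L1[0] = 1
L2[1][2] = 29
paddr = 29 * 16 + 7 = 471

Answer: 471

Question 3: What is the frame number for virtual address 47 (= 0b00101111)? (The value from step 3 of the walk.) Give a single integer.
Answer: 29

Derivation:
vaddr = 47: l1_idx=0, l2_idx=2
L1[0] = 1; L2[1][2] = 29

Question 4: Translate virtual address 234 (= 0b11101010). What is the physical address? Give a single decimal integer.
vaddr = 234 = 0b11101010
Split: l1_idx=3, l2_idx=2, offset=10
L1[3] = 0
L2[0][2] = 61
paddr = 61 * 16 + 10 = 986

Answer: 986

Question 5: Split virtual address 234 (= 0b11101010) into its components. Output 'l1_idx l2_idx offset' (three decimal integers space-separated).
vaddr = 234 = 0b11101010
  top 2 bits -> l1_idx = 3
  next 2 bits -> l2_idx = 2
  bottom 4 bits -> offset = 10

Answer: 3 2 10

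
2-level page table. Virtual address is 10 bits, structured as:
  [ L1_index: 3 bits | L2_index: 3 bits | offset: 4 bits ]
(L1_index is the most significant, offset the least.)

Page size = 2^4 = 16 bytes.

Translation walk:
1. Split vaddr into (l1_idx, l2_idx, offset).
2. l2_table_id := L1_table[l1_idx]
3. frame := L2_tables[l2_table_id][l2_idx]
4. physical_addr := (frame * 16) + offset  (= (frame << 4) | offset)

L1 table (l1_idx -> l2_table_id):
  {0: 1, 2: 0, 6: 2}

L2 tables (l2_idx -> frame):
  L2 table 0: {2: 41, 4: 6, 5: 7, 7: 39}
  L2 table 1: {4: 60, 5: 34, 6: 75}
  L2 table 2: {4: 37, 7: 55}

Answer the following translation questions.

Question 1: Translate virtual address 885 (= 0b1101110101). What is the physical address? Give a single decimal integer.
Answer: 885

Derivation:
vaddr = 885 = 0b1101110101
Split: l1_idx=6, l2_idx=7, offset=5
L1[6] = 2
L2[2][7] = 55
paddr = 55 * 16 + 5 = 885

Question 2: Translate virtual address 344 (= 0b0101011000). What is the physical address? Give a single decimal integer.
vaddr = 344 = 0b0101011000
Split: l1_idx=2, l2_idx=5, offset=8
L1[2] = 0
L2[0][5] = 7
paddr = 7 * 16 + 8 = 120

Answer: 120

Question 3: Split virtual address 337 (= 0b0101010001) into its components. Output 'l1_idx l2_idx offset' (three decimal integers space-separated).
Answer: 2 5 1

Derivation:
vaddr = 337 = 0b0101010001
  top 3 bits -> l1_idx = 2
  next 3 bits -> l2_idx = 5
  bottom 4 bits -> offset = 1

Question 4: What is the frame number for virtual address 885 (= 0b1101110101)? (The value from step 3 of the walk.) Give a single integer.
vaddr = 885: l1_idx=6, l2_idx=7
L1[6] = 2; L2[2][7] = 55

Answer: 55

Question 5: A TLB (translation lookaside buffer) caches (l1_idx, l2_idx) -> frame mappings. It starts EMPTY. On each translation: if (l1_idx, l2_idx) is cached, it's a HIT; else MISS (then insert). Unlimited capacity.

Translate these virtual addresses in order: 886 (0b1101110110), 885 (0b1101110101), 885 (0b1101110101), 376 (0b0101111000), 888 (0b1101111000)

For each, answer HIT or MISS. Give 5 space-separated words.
Answer: MISS HIT HIT MISS HIT

Derivation:
vaddr=886: (6,7) not in TLB -> MISS, insert
vaddr=885: (6,7) in TLB -> HIT
vaddr=885: (6,7) in TLB -> HIT
vaddr=376: (2,7) not in TLB -> MISS, insert
vaddr=888: (6,7) in TLB -> HIT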